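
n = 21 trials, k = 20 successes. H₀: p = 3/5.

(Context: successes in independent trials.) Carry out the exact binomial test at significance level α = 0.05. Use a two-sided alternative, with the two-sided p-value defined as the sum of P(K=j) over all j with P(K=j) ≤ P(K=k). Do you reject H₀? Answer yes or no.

Exact binomial: n=21, k=20, p₀=3/5=0.6000
P(X=j) = C(n,j)·p₀^j·(1−p₀)^(n−j); p = Σ P(X=j) over j with P(X=j) ≤ P(X=20)
p-value (two-sided) = 0.00048
At α=0.05: p < α → reject H₀

reject H₀: yes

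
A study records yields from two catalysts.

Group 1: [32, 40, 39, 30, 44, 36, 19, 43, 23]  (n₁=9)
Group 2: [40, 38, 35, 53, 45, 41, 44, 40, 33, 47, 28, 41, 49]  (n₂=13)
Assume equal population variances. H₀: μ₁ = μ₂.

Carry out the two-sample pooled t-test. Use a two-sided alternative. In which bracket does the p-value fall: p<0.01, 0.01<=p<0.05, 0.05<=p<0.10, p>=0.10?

p-value bracket: 0.01<=p<0.05

x̄₁=34.000, s₁=8.746, n₁=9
x̄₂=41.077, s₂=6.763, n₂=13
s_p² = [8·8.746² + 12·6.763²]/20 = 58.0462
SE = √(s_p²·(1/9+1/13)) = 3.3037
t = (34.000−41.077)/3.3037 = -2.1421
df = 20
p-value (two-sided) = 0.04468
→ bracket: 0.01<=p<0.05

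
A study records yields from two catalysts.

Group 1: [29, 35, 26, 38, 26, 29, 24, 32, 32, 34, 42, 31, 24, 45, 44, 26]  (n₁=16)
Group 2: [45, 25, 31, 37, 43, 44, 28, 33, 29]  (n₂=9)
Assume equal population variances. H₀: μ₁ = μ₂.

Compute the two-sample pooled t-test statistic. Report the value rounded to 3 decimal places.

test statistic = -0.905

x̄₁=32.312, s₁=6.906, n₁=16
x̄₂=35.000, s₂=7.533, n₂=9
s_p² = [15·6.906² + 8·7.533²]/23 = 50.8451
SE = √(s_p²·(1/16+1/9)) = 2.9711
t = (32.312−35.000)/2.9711 = -0.9046
df = 23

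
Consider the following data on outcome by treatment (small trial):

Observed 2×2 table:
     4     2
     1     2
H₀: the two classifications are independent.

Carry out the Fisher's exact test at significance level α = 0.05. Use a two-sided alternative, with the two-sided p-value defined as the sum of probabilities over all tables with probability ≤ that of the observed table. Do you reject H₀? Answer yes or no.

reject H₀: no

Margins: r₁=6, r₂=3, c₁=5, c₂=4, n=9
p_obs = C(6,4)·C(3,1)/C(9,5); sum pmf over tables with pmf ≤ p_obs
p-value (two-sided) = 0.52381
At α=0.05: p ≥ α → fail to reject H₀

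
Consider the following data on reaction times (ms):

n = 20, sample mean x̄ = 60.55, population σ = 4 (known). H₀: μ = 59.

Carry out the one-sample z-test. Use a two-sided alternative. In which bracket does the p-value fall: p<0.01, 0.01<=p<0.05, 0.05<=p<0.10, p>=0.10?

p-value bracket: 0.05<=p<0.10

SE = σ/√n = 4/√20 = 0.8944
z = (x̄−μ₀)/SE = (60.55−59)/0.8944 = 1.7330
p-value (two-sided) = 0.08310
→ bracket: 0.05<=p<0.10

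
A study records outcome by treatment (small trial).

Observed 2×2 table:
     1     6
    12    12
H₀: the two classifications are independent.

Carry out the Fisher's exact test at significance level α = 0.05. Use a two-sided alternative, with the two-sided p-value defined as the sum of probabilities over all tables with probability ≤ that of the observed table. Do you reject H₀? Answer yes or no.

Margins: r₁=7, r₂=24, c₁=13, c₂=18, n=31
p_obs = C(7,1)·C(24,12)/C(31,13); sum pmf over tables with pmf ≤ p_obs
p-value (two-sided) = 0.19116
At α=0.05: p ≥ α → fail to reject H₀

reject H₀: no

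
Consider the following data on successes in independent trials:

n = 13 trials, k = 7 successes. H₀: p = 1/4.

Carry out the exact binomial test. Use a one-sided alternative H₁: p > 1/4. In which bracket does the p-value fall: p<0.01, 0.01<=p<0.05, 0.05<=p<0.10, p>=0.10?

p-value bracket: 0.01<=p<0.05

Exact binomial: n=13, k=7, p₀=1/4=0.2500
P(X≥7) from Σ C(n,i)·p₀^i·(1−p₀)^(n−i)
p-value (one-sided, H₁ greater) = 0.02429
→ bracket: 0.01<=p<0.05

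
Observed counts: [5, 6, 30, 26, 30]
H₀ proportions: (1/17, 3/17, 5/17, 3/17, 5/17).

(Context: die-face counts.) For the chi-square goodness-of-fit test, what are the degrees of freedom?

degrees of freedom = 4

df = k − 1 = 5 − 1 = 4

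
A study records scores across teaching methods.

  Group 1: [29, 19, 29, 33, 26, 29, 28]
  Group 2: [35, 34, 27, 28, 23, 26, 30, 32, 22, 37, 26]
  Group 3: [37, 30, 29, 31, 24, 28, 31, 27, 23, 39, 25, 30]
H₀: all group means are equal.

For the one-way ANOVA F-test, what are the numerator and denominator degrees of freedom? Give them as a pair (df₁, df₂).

k = 3 groups, N = 30 total
df = (k−1, N−k) = (3−1, 30−3) = (2, 27)

degrees of freedom = [2, 27]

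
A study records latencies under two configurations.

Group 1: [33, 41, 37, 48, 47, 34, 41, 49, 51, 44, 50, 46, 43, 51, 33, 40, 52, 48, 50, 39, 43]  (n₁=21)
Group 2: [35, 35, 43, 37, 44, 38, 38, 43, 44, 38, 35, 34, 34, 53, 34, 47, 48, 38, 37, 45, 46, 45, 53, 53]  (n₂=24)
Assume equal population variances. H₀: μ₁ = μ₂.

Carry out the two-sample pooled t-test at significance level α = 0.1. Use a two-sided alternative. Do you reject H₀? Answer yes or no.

x̄₁=43.810, s₁=6.145, n₁=21
x̄₂=41.542, s₂=6.311, n₂=24
s_p² = [20·6.145² + 23·6.311²]/43 = 38.8650
SE = √(s_p²·(1/21+1/24)) = 1.8628
t = (43.810−41.542)/1.8628 = 1.2174
df = 43
p-value (two-sided) = 0.23008
At α=0.1: p ≥ α → fail to reject H₀

reject H₀: no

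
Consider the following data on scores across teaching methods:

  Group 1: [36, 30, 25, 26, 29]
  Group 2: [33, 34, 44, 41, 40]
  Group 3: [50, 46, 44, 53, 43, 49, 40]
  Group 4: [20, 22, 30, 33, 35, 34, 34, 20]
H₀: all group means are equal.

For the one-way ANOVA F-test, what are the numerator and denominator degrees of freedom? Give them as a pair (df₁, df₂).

k = 4 groups, N = 25 total
df = (k−1, N−k) = (4−1, 25−4) = (3, 21)

degrees of freedom = [3, 21]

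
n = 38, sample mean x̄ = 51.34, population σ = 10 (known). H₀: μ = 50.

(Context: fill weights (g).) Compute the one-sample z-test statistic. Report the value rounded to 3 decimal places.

test statistic = 0.826

SE = σ/√n = 10/√38 = 1.6222
z = (x̄−μ₀)/SE = (51.34−50)/1.6222 = 0.8260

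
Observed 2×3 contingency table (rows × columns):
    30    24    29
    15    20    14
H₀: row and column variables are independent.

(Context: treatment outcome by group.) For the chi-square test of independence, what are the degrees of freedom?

df = (r−1)(c−1) = (2−1)·(3−1) = 2

degrees of freedom = 2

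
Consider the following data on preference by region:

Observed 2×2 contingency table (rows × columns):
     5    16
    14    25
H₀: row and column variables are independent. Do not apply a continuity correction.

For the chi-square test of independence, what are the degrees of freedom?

degrees of freedom = 1

df = (r−1)(c−1) = (2−1)·(2−1) = 1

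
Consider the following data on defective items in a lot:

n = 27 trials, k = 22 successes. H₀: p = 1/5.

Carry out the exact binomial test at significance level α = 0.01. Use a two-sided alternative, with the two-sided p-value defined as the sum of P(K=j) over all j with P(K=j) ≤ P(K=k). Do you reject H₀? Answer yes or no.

reject H₀: yes

Exact binomial: n=27, k=22, p₀=1/5=0.2000
P(X=j) = C(n,j)·p₀^j·(1−p₀)^(n−j); p = Σ P(X=j) over j with P(X=j) ≤ P(X=22)
p-value (two-sided) = 0.00000
At α=0.01: p < α → reject H₀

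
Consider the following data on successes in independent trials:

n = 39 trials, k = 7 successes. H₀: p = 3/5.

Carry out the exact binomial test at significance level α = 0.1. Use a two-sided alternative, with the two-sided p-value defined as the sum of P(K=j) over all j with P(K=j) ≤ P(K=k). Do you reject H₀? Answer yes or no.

Exact binomial: n=39, k=7, p₀=3/5=0.6000
P(X=j) = C(n,j)·p₀^j·(1−p₀)^(n−j); p = Σ P(X=j) over j with P(X=j) ≤ P(X=7)
p-value (two-sided) = 0.00000
At α=0.1: p < α → reject H₀

reject H₀: yes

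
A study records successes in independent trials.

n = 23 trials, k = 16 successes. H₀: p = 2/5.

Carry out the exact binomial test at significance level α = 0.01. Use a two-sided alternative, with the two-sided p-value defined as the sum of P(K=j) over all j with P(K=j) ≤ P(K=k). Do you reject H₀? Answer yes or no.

Exact binomial: n=23, k=16, p₀=2/5=0.4000
P(X=j) = C(n,j)·p₀^j·(1−p₀)^(n−j); p = Σ P(X=j) over j with P(X=j) ≤ P(X=16)
p-value (two-sided) = 0.00499
At α=0.01: p < α → reject H₀

reject H₀: yes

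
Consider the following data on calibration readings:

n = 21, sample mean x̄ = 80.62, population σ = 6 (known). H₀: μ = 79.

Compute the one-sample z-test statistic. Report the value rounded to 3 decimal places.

test statistic = 1.237

SE = σ/√n = 6/√21 = 1.3093
z = (x̄−μ₀)/SE = (80.62−79)/1.3093 = 1.2373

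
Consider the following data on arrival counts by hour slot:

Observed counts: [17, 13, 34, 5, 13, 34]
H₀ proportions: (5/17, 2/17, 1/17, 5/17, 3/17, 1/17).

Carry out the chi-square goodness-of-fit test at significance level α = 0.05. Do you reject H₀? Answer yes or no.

n = 116; E_i = n·p_i = [34.12, 13.65, 6.82, 34.12, 20.47, 6.82]
χ² = (17−34.12)²/34.12 + (13−13.65)²/13.65 + (34−6.82)²/6.82 + (5−34.12)²/34.12 + (13−20.47)²/20.47 + (34−6.82)²/6.82 = 252.6704
df = 5
p-value (upper-tail) = 0.00000
At α=0.05: p < α → reject H₀

reject H₀: yes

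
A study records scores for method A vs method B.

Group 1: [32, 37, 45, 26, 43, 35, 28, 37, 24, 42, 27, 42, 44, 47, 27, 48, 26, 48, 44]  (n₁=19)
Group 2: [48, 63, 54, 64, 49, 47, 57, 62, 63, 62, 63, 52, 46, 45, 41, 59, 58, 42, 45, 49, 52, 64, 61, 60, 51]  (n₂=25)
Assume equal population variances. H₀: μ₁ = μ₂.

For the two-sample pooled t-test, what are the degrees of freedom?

degrees of freedom = 42

df = n₁ + n₂ − 2 = 19 + 25 − 2 = 42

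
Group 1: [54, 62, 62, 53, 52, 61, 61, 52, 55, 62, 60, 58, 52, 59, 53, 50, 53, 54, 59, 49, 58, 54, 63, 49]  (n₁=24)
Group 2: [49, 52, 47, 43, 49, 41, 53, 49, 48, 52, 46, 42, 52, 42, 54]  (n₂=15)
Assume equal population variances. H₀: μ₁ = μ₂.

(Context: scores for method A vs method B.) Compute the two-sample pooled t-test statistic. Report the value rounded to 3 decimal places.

test statistic = 5.531

x̄₁=56.042, s₁=4.525, n₁=24
x̄₂=47.933, s₂=4.334, n₂=15
s_p² = [23·4.525² + 14·4.334²]/37 = 19.8349
SE = √(s_p²·(1/24+1/15)) = 1.4659
t = (56.042−47.933)/1.4659 = 5.5314
df = 37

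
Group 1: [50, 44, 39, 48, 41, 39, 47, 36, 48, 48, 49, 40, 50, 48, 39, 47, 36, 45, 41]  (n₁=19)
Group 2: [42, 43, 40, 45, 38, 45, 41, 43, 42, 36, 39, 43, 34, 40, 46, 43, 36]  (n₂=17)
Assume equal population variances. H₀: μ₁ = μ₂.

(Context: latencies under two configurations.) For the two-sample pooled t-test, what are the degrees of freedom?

degrees of freedom = 34

df = n₁ + n₂ − 2 = 19 + 17 − 2 = 34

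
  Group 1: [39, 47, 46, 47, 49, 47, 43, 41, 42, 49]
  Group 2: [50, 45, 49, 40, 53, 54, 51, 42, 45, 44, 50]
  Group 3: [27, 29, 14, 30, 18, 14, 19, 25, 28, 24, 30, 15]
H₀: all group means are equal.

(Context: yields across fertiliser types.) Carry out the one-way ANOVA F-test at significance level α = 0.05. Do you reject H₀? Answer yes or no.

Group means [45.00, 47.55, 22.75], grand mean 37.758
SSB = Σnᵢ(x̄ᵢ−x̄)² = 4281.083; SSW = ΣΣ(x−x̄ᵢ)² = 766.977
MSB = 4281.083/2 = 2140.5417; MSW = 766.977/30 = 25.5659
F = MSB/MSW = 83.7264
df = (2, 30)
p-value (upper-tail) = 0.00000
At α=0.05: p < α → reject H₀

reject H₀: yes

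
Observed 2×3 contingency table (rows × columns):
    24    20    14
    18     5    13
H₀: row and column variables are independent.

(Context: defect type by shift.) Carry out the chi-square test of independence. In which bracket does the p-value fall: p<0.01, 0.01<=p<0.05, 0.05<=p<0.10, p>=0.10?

p-value bracket: 0.05<=p<0.10

Row totals [58, 36], col totals [42, 25, 27], n=94
χ² = (24−25.91)²/25.91 + (20−15.43)²/15.43 + (14−16.66)²/16.66 + (18−16.09)²/16.09 + (5−9.57)²/9.57 + (13−10.34)²/10.34 = 5.0202
df = 2
p-value (upper-tail) = 0.08126
→ bracket: 0.05<=p<0.10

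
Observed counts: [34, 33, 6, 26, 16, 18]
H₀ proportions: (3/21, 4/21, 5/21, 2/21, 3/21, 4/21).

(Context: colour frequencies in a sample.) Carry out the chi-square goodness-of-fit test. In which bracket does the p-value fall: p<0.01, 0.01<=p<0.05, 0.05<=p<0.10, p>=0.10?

n = 133; E_i = n·p_i = [19.00, 25.33, 31.67, 12.67, 19.00, 25.33]
χ² = (34−19.00)²/19.00 + (33−25.33)²/25.33 + (6−31.67)²/31.67 + (26−12.67)²/12.67 + (16−19.00)²/19.00 + (18−25.33)²/25.33 = 51.5974
df = 5
p-value (upper-tail) = 0.00000
→ bracket: p<0.01

p-value bracket: p<0.01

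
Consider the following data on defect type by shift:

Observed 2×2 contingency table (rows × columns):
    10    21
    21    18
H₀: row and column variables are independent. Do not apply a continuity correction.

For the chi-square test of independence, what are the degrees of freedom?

degrees of freedom = 1

df = (r−1)(c−1) = (2−1)·(2−1) = 1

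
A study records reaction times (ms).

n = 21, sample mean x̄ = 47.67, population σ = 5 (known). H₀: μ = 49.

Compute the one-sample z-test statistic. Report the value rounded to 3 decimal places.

SE = σ/√n = 5/√21 = 1.0911
z = (x̄−μ₀)/SE = (47.67−49)/1.0911 = -1.2190

test statistic = -1.219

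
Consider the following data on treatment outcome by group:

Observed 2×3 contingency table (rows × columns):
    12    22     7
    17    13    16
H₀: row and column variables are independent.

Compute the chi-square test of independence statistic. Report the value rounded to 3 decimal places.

test statistic = 6.432

Row totals [41, 46], col totals [29, 35, 23], n=87
χ² = (12−13.67)²/13.67 + (22−16.49)²/16.49 + (7−10.84)²/10.84 + (17−15.33)²/15.33 + (13−18.51)²/18.51 + (16−12.16)²/12.16 = 6.4320
df = 2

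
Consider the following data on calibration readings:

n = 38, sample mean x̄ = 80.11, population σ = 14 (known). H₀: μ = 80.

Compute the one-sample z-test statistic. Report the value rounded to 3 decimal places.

test statistic = 0.048

SE = σ/√n = 14/√38 = 2.2711
z = (x̄−μ₀)/SE = (80.11−80)/2.2711 = 0.0484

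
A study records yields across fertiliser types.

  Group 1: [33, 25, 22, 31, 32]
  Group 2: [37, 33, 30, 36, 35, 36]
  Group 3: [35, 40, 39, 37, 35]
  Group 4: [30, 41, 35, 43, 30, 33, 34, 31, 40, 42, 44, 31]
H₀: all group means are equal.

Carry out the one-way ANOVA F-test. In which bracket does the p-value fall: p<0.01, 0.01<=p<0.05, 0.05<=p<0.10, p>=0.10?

p-value bracket: 0.01<=p<0.05

Group means [28.60, 34.50, 37.20, 36.17], grand mean 34.643
SSB = Σnᵢ(x̄ᵢ−x̄)² = 243.262; SSW = ΣΣ(x−x̄ᵢ)² = 473.167
MSB = 243.262/3 = 81.0873; MSW = 473.167/24 = 19.7153
F = MSB/MSW = 4.1129
df = (3, 24)
p-value (upper-tail) = 0.01731
→ bracket: 0.01<=p<0.05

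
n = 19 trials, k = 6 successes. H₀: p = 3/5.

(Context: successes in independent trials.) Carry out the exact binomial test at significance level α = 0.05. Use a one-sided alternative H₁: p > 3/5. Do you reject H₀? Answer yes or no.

Exact binomial: n=19, k=6, p₀=3/5=0.6000
P(X≥6) from Σ C(n,i)·p₀^i·(1−p₀)^(n−i)
p-value (one-sided, H₁ greater) = 0.99693
At α=0.05: p ≥ α → fail to reject H₀

reject H₀: no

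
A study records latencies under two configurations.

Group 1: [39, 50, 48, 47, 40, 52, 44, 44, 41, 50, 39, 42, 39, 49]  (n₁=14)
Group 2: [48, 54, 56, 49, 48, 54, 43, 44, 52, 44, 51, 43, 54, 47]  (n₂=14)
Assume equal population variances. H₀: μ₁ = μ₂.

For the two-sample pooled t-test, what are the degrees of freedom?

degrees of freedom = 26

df = n₁ + n₂ − 2 = 14 + 14 − 2 = 26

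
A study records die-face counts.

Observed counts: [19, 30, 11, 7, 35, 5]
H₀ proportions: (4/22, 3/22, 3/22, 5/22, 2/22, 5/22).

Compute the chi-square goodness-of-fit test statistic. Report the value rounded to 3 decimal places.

n = 107; E_i = n·p_i = [19.45, 14.59, 14.59, 24.32, 9.73, 24.32]
χ² = (19−19.45)²/19.45 + (30−14.59)²/14.59 + (11−14.59)²/14.59 + (7−24.32)²/24.32 + (35−9.73)²/9.73 + (5−24.32)²/24.32 = 110.5087
df = 5

test statistic = 110.509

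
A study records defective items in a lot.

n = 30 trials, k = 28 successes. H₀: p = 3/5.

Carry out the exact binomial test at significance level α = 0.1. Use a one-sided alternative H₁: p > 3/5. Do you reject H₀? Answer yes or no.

Exact binomial: n=30, k=28, p₀=3/5=0.6000
P(X≥28) from Σ C(n,i)·p₀^i·(1−p₀)^(n−i)
p-value (one-sided, H₁ greater) = 0.00005
At α=0.1: p < α → reject H₀

reject H₀: yes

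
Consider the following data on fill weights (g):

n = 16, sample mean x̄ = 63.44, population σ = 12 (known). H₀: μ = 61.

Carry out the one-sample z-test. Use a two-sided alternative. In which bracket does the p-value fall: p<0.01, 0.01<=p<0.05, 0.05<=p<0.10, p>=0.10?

SE = σ/√n = 12/√16 = 3.0000
z = (x̄−μ₀)/SE = (63.44−61)/3.0000 = 0.8133
p-value (two-sided) = 0.41603
→ bracket: p>=0.10

p-value bracket: p>=0.10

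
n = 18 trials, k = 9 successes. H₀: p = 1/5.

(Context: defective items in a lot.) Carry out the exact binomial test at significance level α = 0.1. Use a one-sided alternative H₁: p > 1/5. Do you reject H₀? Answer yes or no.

Exact binomial: n=18, k=9, p₀=1/5=0.2000
P(X≥9) from Σ C(n,i)·p₀^i·(1−p₀)^(n−i)
p-value (one-sided, H₁ greater) = 0.00425
At α=0.1: p < α → reject H₀

reject H₀: yes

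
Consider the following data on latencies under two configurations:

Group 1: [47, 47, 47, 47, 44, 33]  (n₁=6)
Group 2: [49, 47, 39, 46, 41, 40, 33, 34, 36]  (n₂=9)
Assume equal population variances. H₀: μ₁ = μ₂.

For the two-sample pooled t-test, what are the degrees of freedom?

degrees of freedom = 13

df = n₁ + n₂ − 2 = 6 + 9 − 2 = 13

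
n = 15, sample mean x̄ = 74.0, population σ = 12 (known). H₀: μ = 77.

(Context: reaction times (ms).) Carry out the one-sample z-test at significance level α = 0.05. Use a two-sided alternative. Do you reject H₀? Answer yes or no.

reject H₀: no

SE = σ/√n = 12/√15 = 3.0984
z = (x̄−μ₀)/SE = (74.0−77)/3.0984 = -0.9682
p-value (two-sided) = 0.33292
At α=0.05: p ≥ α → fail to reject H₀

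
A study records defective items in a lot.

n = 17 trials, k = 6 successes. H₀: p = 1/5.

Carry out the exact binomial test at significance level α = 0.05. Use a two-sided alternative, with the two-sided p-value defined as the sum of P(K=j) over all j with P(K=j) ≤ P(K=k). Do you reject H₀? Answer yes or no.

reject H₀: no

Exact binomial: n=17, k=6, p₀=1/5=0.2000
P(X=j) = C(n,j)·p₀^j·(1−p₀)^(n−j); p = Σ P(X=j) over j with P(X=j) ≤ P(X=6)
p-value (two-sided) = 0.12822
At α=0.05: p ≥ α → fail to reject H₀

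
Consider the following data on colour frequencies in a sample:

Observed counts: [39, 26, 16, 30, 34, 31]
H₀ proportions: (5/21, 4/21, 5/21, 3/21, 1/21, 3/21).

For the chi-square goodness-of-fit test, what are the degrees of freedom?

df = k − 1 = 6 − 1 = 5

degrees of freedom = 5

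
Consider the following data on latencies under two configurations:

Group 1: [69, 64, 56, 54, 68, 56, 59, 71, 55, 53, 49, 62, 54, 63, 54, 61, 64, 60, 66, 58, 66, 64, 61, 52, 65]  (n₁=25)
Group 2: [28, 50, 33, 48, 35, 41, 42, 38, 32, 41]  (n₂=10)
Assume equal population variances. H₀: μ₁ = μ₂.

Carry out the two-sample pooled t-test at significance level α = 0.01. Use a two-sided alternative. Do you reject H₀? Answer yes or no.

reject H₀: yes

x̄₁=60.160, s₁=5.878, n₁=25
x̄₂=38.800, s₂=7.005, n₂=10
s_p² = [24·5.878² + 9·7.005²]/33 = 38.5139
SE = √(s_p²·(1/25+1/10)) = 2.3221
t = (60.160−38.800)/2.3221 = 9.1987
df = 33
p-value (two-sided) = 0.00000
At α=0.01: p < α → reject H₀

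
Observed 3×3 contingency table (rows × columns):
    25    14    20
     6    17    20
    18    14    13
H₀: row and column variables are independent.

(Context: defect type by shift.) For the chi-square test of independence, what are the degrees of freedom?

degrees of freedom = 4

df = (r−1)(c−1) = (3−1)·(3−1) = 4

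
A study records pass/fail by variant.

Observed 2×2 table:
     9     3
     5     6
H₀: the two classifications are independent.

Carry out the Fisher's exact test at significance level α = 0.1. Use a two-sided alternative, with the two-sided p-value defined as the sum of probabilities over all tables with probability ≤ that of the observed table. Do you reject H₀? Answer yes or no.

reject H₀: no

Margins: r₁=12, r₂=11, c₁=14, c₂=9, n=23
p_obs = C(12,9)·C(11,5)/C(23,14); sum pmf over tables with pmf ≤ p_obs
p-value (two-sided) = 0.21376
At α=0.1: p ≥ α → fail to reject H₀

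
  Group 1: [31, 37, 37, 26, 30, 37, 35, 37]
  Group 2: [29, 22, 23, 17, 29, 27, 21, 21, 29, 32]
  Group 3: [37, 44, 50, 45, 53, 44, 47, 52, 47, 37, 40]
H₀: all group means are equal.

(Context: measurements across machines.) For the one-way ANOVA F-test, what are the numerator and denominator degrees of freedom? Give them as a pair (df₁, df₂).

k = 3 groups, N = 29 total
df = (k−1, N−k) = (3−1, 29−3) = (2, 26)

degrees of freedom = [2, 26]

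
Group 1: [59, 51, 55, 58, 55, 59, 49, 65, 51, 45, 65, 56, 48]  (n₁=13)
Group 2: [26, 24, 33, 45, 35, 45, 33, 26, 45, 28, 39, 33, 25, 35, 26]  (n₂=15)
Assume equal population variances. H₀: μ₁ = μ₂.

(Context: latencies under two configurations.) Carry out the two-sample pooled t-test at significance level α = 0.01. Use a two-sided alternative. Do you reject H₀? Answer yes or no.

x̄₁=55.077, s₁=6.184, n₁=13
x̄₂=33.200, s₂=7.523, n₂=15
s_p² = [12·6.184² + 14·7.523²]/26 = 48.1278
SE = √(s_p²·(1/13+1/15)) = 2.6288
t = (55.077−33.200)/2.6288 = 8.3220
df = 26
p-value (two-sided) = 0.00000
At α=0.01: p < α → reject H₀

reject H₀: yes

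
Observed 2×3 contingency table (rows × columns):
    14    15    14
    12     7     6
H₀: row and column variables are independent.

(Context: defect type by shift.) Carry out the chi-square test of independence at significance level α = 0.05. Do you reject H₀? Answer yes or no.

reject H₀: no

Row totals [43, 25], col totals [26, 22, 20], n=68
χ² = (14−16.44)²/16.44 + (15−13.91)²/13.91 + (14−12.65)²/12.65 + (12−9.56)²/9.56 + (7−8.09)²/8.09 + (6−7.35)²/7.35 = 1.6111
df = 2
p-value (upper-tail) = 0.44684
At α=0.05: p ≥ α → fail to reject H₀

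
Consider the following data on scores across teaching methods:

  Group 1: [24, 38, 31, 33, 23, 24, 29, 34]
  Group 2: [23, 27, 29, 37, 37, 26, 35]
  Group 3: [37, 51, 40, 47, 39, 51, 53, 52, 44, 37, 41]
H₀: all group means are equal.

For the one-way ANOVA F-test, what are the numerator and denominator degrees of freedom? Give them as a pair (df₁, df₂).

k = 3 groups, N = 26 total
df = (k−1, N−k) = (3−1, 26−3) = (2, 23)

degrees of freedom = [2, 23]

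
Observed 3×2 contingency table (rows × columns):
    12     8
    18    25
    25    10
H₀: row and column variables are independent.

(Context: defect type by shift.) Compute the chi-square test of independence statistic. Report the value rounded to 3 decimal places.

test statistic = 7.004

Row totals [20, 43, 35], col totals [55, 43], n=98
χ² = (12−11.22)²/11.22 + (8−8.78)²/8.78 + (18−24.13)²/24.13 + (25−18.87)²/18.87 + (25−19.64)²/19.64 + (10−15.36)²/15.36 = 7.0037
df = 2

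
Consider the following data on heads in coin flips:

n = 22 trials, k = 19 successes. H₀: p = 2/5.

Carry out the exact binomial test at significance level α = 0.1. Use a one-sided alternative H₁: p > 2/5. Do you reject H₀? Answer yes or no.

Exact binomial: n=22, k=19, p₀=2/5=0.4000
P(X≥19) from Σ C(n,i)·p₀^i·(1−p₀)^(n−i)
p-value (one-sided, H₁ greater) = 0.00001
At α=0.1: p < α → reject H₀

reject H₀: yes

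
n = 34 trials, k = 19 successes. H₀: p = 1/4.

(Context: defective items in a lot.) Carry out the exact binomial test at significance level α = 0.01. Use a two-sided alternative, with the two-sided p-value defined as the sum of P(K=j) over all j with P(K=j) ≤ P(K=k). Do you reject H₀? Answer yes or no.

Exact binomial: n=34, k=19, p₀=1/4=0.2500
P(X=j) = C(n,j)·p₀^j·(1−p₀)^(n−j); p = Σ P(X=j) over j with P(X=j) ≤ P(X=19)
p-value (two-sided) = 0.00018
At α=0.01: p < α → reject H₀

reject H₀: yes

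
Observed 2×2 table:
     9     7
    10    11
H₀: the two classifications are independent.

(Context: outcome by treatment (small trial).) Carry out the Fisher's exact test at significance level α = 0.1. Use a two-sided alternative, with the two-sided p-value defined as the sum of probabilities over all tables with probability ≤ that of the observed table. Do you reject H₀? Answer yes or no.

reject H₀: no

Margins: r₁=16, r₂=21, c₁=19, c₂=18, n=37
p_obs = C(16,9)·C(21,10)/C(37,19); sum pmf over tables with pmf ≤ p_obs
p-value (two-sided) = 0.74314
At α=0.1: p ≥ α → fail to reject H₀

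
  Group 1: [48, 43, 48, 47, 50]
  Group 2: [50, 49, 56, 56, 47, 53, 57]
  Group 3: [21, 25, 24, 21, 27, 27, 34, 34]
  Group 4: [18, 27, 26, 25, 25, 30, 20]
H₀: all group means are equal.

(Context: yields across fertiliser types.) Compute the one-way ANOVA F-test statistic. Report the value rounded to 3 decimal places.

Group means [47.20, 52.57, 26.62, 24.43], grand mean 36.593
SSB = Σnᵢ(x̄ᵢ−x̄)² = 4180.415; SSW = ΣΣ(x−x̄ᵢ)² = 404.104
MSB = 4180.415/3 = 1393.4716; MSW = 404.104/23 = 17.5697
F = MSB/MSW = 79.3110
df = (3, 23)

test statistic = 79.311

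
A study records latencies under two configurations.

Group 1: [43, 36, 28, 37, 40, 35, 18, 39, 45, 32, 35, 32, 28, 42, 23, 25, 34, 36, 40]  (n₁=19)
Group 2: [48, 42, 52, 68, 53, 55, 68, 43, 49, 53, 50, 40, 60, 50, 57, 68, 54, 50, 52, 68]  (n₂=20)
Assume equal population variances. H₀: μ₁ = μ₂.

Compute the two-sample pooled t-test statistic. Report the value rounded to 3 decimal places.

x̄₁=34.105, s₁=7.148, n₁=19
x̄₂=54.000, s₂=8.615, n₂=20
s_p² = [18·7.148² + 19·8.615²]/37 = 62.9673
SE = √(s_p²·(1/19+1/20)) = 2.5421
t = (34.105−54.000)/2.5421 = -7.8260
df = 37

test statistic = -7.826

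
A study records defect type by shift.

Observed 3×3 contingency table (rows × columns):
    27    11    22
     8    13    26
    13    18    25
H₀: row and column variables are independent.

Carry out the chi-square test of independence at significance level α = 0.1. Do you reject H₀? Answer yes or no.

Row totals [60, 47, 56], col totals [48, 42, 73], n=163
χ² = (27−17.67)²/17.67 + (11−15.46)²/15.46 + (22−26.87)²/26.87 + (8−13.84)²/13.84 + (13−12.11)²/12.11 + (26−21.05)²/21.05 + (13−16.49)²/16.49 + (18−14.43)²/14.43 + (25−25.08)²/25.08 = 12.4150
df = 4
p-value (upper-tail) = 0.01452
At α=0.1: p < α → reject H₀

reject H₀: yes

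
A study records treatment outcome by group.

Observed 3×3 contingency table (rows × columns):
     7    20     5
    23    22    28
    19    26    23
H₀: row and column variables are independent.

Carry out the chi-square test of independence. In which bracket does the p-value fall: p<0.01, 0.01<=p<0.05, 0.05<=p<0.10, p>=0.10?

Row totals [32, 73, 68], col totals [49, 68, 56], n=173
χ² = (7−9.06)²/9.06 + (20−12.58)²/12.58 + (5−10.36)²/10.36 + (23−20.68)²/20.68 + (22−28.69)²/28.69 + (28−23.63)²/23.63 + (19−19.26)²/19.26 + (26−26.73)²/26.73 + (23−22.01)²/22.01 = 10.3197
df = 4
p-value (upper-tail) = 0.03537
→ bracket: 0.01<=p<0.05

p-value bracket: 0.01<=p<0.05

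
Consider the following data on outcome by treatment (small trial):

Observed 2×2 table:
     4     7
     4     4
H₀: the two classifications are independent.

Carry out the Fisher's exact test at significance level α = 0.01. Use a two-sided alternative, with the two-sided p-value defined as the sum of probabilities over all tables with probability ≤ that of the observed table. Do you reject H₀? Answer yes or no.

reject H₀: no

Margins: r₁=11, r₂=8, c₁=8, c₂=11, n=19
p_obs = C(11,4)·C(8,4)/C(19,8); sum pmf over tables with pmf ≤ p_obs
p-value (two-sided) = 0.65770
At α=0.01: p ≥ α → fail to reject H₀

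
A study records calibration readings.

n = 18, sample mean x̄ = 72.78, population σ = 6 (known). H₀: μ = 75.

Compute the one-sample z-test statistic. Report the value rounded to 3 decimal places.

test statistic = -1.570

SE = σ/√n = 6/√18 = 1.4142
z = (x̄−μ₀)/SE = (72.78−75)/1.4142 = -1.5698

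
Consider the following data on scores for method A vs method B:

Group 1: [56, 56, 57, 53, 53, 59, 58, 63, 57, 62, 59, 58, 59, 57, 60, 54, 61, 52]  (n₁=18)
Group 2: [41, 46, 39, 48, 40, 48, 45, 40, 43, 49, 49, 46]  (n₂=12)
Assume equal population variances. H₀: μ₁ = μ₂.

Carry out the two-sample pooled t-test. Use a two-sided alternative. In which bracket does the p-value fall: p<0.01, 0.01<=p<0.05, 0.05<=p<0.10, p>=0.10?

x̄₁=57.444, s₁=3.110, n₁=18
x̄₂=44.500, s₂=3.754, n₂=12
s_p² = [17·3.110² + 11·3.754²]/28 = 11.4087
SE = √(s_p²·(1/18+1/12)) = 1.2588
t = (57.444−44.500)/1.2588 = 10.2833
df = 28
p-value (two-sided) = 0.00000
→ bracket: p<0.01

p-value bracket: p<0.01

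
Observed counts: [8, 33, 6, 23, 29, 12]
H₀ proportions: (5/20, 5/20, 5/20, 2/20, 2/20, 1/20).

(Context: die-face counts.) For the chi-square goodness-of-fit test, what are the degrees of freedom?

degrees of freedom = 5

df = k − 1 = 6 − 1 = 5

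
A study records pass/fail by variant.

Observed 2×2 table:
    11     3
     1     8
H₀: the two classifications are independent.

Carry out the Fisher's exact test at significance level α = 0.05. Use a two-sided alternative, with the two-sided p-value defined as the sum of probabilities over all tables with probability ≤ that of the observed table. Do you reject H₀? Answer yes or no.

Margins: r₁=14, r₂=9, c₁=12, c₂=11, n=23
p_obs = C(14,11)·C(9,1)/C(23,12); sum pmf over tables with pmf ≤ p_obs
p-value (two-sided) = 0.00276
At α=0.05: p < α → reject H₀

reject H₀: yes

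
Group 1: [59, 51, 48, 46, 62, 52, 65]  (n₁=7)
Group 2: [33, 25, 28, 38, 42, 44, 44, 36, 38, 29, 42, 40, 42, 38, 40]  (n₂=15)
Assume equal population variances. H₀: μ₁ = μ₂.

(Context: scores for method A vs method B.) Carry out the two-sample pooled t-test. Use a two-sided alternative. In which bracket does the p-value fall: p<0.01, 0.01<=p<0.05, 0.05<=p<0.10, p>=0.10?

p-value bracket: p<0.01

x̄₁=54.714, s₁=7.296, n₁=7
x̄₂=37.267, s₂=5.970, n₂=15
s_p² = [6·7.296² + 14·5.970²]/20 = 40.9181
SE = √(s_p²·(1/7+1/15)) = 2.9280
t = (54.714−37.267)/2.9280 = 5.9588
df = 20
p-value (two-sided) = 0.00001
→ bracket: p<0.01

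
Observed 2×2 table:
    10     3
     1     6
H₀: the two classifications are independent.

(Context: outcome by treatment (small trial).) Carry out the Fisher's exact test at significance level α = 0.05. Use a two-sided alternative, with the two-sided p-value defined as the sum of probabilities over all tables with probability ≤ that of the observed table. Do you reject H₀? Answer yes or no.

Margins: r₁=13, r₂=7, c₁=11, c₂=9, n=20
p_obs = C(13,10)·C(7,1)/C(20,11); sum pmf over tables with pmf ≤ p_obs
p-value (two-sided) = 0.01664
At α=0.05: p < α → reject H₀

reject H₀: yes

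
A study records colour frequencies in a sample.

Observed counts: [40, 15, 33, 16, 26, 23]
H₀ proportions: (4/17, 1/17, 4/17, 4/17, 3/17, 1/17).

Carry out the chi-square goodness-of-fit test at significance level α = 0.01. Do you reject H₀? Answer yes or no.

n = 153; E_i = n·p_i = [36.00, 9.00, 36.00, 36.00, 27.00, 9.00]
χ² = (40−36.00)²/36.00 + (15−9.00)²/9.00 + (33−36.00)²/36.00 + (16−36.00)²/36.00 + (26−27.00)²/27.00 + (23−9.00)²/9.00 = 37.6204
df = 5
p-value (upper-tail) = 0.00000
At α=0.01: p < α → reject H₀

reject H₀: yes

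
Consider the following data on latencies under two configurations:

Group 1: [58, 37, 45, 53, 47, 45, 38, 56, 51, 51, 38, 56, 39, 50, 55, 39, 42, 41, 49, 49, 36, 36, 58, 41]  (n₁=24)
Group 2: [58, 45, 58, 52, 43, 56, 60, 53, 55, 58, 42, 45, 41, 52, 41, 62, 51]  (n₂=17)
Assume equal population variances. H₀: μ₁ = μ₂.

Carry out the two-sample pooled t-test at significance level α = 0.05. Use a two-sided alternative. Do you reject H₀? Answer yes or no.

x̄₁=46.250, s₁=7.450, n₁=24
x̄₂=51.294, s₂=7.122, n₂=17
s_p² = [23·7.450² + 16·7.122²]/39 = 53.5392
SE = √(s_p²·(1/24+1/17)) = 2.3195
t = (46.250−51.294)/2.3195 = -2.1746
df = 39
p-value (two-sided) = 0.03579
At α=0.05: p < α → reject H₀

reject H₀: yes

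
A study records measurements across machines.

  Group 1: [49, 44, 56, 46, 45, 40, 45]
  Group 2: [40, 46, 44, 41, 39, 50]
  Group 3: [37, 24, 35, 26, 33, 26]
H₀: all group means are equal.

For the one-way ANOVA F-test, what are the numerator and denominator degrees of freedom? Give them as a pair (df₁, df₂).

k = 3 groups, N = 19 total
df = (k−1, N−k) = (3−1, 19−3) = (2, 16)

degrees of freedom = [2, 16]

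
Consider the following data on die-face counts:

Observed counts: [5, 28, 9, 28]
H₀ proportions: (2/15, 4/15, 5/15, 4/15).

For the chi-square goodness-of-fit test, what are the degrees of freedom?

df = k − 1 = 4 − 1 = 3

degrees of freedom = 3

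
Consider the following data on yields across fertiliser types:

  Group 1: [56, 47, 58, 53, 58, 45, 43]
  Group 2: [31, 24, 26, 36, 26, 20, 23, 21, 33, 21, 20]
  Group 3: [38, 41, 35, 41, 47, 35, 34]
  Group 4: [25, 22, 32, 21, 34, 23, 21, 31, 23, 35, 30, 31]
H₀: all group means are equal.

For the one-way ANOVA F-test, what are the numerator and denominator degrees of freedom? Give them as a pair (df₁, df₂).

k = 4 groups, N = 37 total
df = (k−1, N−k) = (4−1, 37−4) = (3, 33)

degrees of freedom = [3, 33]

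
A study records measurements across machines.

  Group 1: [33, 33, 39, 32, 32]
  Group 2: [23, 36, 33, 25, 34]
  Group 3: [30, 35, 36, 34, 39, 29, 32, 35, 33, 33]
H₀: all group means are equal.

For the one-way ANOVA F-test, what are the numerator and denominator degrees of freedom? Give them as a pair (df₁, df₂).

degrees of freedom = [2, 17]

k = 3 groups, N = 20 total
df = (k−1, N−k) = (3−1, 20−3) = (2, 17)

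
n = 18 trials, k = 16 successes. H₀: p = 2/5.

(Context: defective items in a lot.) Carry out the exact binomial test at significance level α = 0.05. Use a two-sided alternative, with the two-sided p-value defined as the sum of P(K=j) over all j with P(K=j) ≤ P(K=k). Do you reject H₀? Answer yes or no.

Exact binomial: n=18, k=16, p₀=2/5=0.4000
P(X=j) = C(n,j)·p₀^j·(1−p₀)^(n−j); p = Σ P(X=j) over j with P(X=j) ≤ P(X=16)
p-value (two-sided) = 0.00003
At α=0.05: p < α → reject H₀

reject H₀: yes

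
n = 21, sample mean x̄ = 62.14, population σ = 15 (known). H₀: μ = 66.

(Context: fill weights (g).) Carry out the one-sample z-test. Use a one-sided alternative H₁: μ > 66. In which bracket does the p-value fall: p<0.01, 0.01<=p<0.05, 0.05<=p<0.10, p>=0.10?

p-value bracket: p>=0.10

SE = σ/√n = 15/√21 = 3.2733
z = (x̄−μ₀)/SE = (62.14−66)/3.2733 = -1.1792
p-value (one-sided, H₁ greater) = 0.88085
→ bracket: p>=0.10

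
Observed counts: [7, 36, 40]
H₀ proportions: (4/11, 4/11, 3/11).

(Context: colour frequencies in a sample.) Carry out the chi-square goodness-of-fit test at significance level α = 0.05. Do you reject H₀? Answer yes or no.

reject H₀: yes

n = 83; E_i = n·p_i = [30.18, 30.18, 22.64]
χ² = (7−30.18)²/30.18 + (36−30.18)²/30.18 + (40−22.64)²/22.64 = 32.2460
df = 2
p-value (upper-tail) = 0.00000
At α=0.05: p < α → reject H₀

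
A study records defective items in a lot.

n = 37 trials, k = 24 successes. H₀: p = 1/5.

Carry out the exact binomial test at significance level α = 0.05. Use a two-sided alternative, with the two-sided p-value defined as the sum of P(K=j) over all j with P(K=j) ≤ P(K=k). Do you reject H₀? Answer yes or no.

Exact binomial: n=37, k=24, p₀=1/5=0.2000
P(X=j) = C(n,j)·p₀^j·(1−p₀)^(n−j); p = Σ P(X=j) over j with P(X=j) ≤ P(X=24)
p-value (two-sided) = 0.00000
At α=0.05: p < α → reject H₀

reject H₀: yes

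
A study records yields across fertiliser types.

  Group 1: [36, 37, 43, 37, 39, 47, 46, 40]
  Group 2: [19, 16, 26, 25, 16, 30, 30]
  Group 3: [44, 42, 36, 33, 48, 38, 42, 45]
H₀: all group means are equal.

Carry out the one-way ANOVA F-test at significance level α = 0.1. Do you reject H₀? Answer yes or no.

Group means [40.62, 23.14, 41.00], grand mean 35.435
SSB = Σnᵢ(x̄ᵢ−x̄)² = 1520.920; SSW = ΣΣ(x−x̄ᵢ)² = 524.732
MSB = 1520.920/2 = 760.4600; MSW = 524.732/20 = 26.2366
F = MSB/MSW = 28.9847
df = (2, 20)
p-value (upper-tail) = 0.00000
At α=0.1: p < α → reject H₀

reject H₀: yes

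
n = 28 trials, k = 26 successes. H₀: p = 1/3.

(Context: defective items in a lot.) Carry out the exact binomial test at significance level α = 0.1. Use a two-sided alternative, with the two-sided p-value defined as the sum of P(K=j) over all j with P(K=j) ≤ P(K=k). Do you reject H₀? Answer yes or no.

reject H₀: yes

Exact binomial: n=28, k=26, p₀=1/3=0.3333
P(X=j) = C(n,j)·p₀^j·(1−p₀)^(n−j); p = Σ P(X=j) over j with P(X=j) ≤ P(X=26)
p-value (two-sided) = 0.00000
At α=0.1: p < α → reject H₀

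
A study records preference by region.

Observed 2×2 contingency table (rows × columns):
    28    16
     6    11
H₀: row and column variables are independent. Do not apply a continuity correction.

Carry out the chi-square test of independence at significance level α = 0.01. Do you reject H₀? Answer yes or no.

reject H₀: no

Row totals [44, 17], col totals [34, 27], n=61
χ² = (28−24.52)²/24.52 + (16−19.48)²/19.48 + (6−9.48)²/9.48 + (11−7.52)²/7.52 = 3.9926
df = 1
p-value (upper-tail) = 0.04570
At α=0.01: p ≥ α → fail to reject H₀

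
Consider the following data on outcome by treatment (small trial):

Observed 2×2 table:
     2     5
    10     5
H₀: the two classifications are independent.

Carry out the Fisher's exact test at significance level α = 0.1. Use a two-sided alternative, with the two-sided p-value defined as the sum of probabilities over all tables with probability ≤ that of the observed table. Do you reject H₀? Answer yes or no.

reject H₀: no

Margins: r₁=7, r₂=15, c₁=12, c₂=10, n=22
p_obs = C(7,2)·C(15,10)/C(22,12); sum pmf over tables with pmf ≤ p_obs
p-value (two-sided) = 0.17183
At α=0.1: p ≥ α → fail to reject H₀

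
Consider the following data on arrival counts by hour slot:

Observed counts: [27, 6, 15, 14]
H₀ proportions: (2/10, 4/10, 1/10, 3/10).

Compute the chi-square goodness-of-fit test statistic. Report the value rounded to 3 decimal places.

n = 62; E_i = n·p_i = [12.40, 24.80, 6.20, 18.60]
χ² = (27−12.40)²/12.40 + (6−24.80)²/24.80 + (15−6.20)²/6.20 + (14−18.60)²/18.60 = 45.0699
df = 3

test statistic = 45.070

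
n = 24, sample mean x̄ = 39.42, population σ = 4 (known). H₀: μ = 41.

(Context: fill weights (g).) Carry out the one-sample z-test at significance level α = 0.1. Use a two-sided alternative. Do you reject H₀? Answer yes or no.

reject H₀: yes

SE = σ/√n = 4/√24 = 0.8165
z = (x̄−μ₀)/SE = (39.42−41)/0.8165 = -1.9351
p-value (two-sided) = 0.05298
At α=0.1: p < α → reject H₀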